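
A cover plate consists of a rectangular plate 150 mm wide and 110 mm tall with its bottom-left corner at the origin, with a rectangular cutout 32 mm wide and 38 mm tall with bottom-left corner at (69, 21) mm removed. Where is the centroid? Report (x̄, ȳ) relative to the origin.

plate: A = 150 × 110 = 16500.00, centroid at (75.00, 55.00).
hole: A = −(32 × 38) = -1216.00, centroid at (85.00, 40.00).
ΣA = 15284.00 mm², ΣAx̄ = 1134140.00 mm³, ΣAȳ = 858860.00 mm³.
x̄ = 1134140.00/15284.00 = 74.20 mm; ȳ = 858860.00/15284.00 = 56.19 mm.

x̄ = 74.20 mm, ȳ = 56.19 mm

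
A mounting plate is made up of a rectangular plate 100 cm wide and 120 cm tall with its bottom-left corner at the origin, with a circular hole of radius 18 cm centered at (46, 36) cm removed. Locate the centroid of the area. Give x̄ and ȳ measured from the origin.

x̄ = 50.37 cm, ȳ = 62.22 cm

plate: A = 100 × 120 = 12000.00, centroid at (50.00, 60.00).
hole: A = −π·18² = -1017.88, centroid at (46.00, 36.00).
ΣA = 10982.12 cm²
ΣAx̄ = (12000.00)(50.00) + (-1017.88)(46.00) = 553177.70 cm³
ΣAȳ = (12000.00)(60.00) + (-1017.88)(36.00) = 683356.46 cm³
x̄ = 553177.70 / 10982.12 = 50.37 cm
ȳ = 683356.46 / 10982.12 = 62.22 cm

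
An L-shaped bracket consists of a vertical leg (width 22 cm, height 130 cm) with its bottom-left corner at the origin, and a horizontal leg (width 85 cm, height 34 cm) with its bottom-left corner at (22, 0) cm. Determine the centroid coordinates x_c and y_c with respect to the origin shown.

x_c = 37.89 cm, y_c = 40.87 cm

vertical leg: A = 22 × 130 = 2860.00, centroid at (11.00, 65.00).
horizontal leg: A = 85 × 34 = 2890.00, centroid at (64.50, 17.00).
ΣA = 5750.00 cm², ΣAx_c = 217865.00 cm³, ΣAy_c = 235030.00 cm³.
x_c = 217865.00/5750.00 = 37.89 cm; y_c = 235030.00/5750.00 = 40.87 cm.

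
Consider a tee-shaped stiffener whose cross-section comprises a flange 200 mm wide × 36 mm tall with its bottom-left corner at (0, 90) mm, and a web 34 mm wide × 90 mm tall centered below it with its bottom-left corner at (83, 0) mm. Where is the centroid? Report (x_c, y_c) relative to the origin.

x_c = 100.00 mm, y_c = 89.21 mm

web: A = 34 × 90 = 3060.00, centroid at (100.00, 45.00).
flange: A = 200 × 36 = 7200.00, centroid at (100.00, 108.00).
ΣA = 10260.00 mm², ΣAx_c = 1026000.00 mm³, ΣAy_c = 915300.00 mm³.
x_c = 1026000.00/10260.00 = 100.00 mm; y_c = 915300.00/10260.00 = 89.21 mm.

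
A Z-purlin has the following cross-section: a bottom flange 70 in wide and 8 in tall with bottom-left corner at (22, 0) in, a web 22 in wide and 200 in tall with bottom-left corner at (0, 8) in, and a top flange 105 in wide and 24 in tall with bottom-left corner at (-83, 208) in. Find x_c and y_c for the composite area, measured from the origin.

Part | A | x̄ᵢ | ȳᵢ | A·x̄ᵢ | A·ȳᵢ
bottom flange | 560.00 | 57.00 | 4.00 | 31920.00 | 2240.00
web | 4400.00 | 11.00 | 108.00 | 48400.00 | 475200.00
top flange | 2520.00 | -30.50 | 220.00 | -76860.00 | 554400.00
Σ | 7480.00 |  |  | 3460.00 | 1031840.00
x_c = 3460.00 / 7480.00 = 0.46 in
y_c = 1031840.00 / 7480.00 = 137.95 in

x_c = 0.46 in, y_c = 137.95 in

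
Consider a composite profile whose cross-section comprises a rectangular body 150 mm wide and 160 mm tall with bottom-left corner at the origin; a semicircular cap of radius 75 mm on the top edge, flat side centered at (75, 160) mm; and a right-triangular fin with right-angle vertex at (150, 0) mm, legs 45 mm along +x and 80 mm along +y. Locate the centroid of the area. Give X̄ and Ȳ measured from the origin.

Part | A | x̄ᵢ | ȳᵢ | A·x̄ᵢ | A·ȳᵢ
rectangular body | 24000.00 | 75.00 | 80.00 | 1800000.00 | 1920000.00
semicircular top | 8835.73 | 75.00 | 191.83 | 662679.70 | 1694966.69
triangular fin | 1800.00 | 165.00 | 26.67 | 297000.00 | 48000.00
Σ | 34635.73 |  |  | 2759679.70 | 3662966.69
X̄ = 2759679.70 / 34635.73 = 79.68 mm
Ȳ = 3662966.69 / 34635.73 = 105.76 mm

X̄ = 79.68 mm, Ȳ = 105.76 mm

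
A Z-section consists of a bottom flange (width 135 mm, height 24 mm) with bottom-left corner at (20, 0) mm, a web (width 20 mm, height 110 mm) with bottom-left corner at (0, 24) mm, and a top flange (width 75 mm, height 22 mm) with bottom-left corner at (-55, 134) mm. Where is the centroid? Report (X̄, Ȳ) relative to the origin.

X̄ = 39.02 mm, Ȳ = 63.74 mm

Part | A | x̄ᵢ | ȳᵢ | A·x̄ᵢ | A·ȳᵢ
bottom flange | 3240.00 | 87.50 | 12.00 | 283500.00 | 38880.00
web | 2200.00 | 10.00 | 79.00 | 22000.00 | 173800.00
top flange | 1650.00 | -17.50 | 145.00 | -28875.00 | 239250.00
Σ | 7090.00 |  |  | 276625.00 | 451930.00
X̄ = 276625.00 / 7090.00 = 39.02 mm
Ȳ = 451930.00 / 7090.00 = 63.74 mm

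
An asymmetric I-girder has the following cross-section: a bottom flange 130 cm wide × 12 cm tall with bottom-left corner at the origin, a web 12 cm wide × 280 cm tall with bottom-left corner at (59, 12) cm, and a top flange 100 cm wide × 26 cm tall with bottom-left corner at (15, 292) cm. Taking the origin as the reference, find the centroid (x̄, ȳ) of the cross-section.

bottom flange: A = 130 × 12 = 1560.00, centroid at (65.00, 6.00).
web: A = 12 × 280 = 3360.00, centroid at (65.00, 152.00).
top flange: A = 100 × 26 = 2600.00, centroid at (65.00, 305.00).
ΣA = 7520.00 cm², ΣAx̄ = 488800.00 cm³, ΣAȳ = 1313080.00 cm³.
x̄ = 488800.00/7520.00 = 65.00 cm; ȳ = 1313080.00/7520.00 = 174.61 cm.

x̄ = 65.00 cm, ȳ = 174.61 cm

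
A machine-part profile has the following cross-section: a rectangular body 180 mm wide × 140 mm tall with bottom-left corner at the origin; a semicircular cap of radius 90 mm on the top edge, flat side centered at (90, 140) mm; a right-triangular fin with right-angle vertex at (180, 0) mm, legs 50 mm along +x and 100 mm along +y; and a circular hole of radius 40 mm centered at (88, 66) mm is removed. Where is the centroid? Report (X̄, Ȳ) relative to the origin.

Part | A | x̄ᵢ | ȳᵢ | A·x̄ᵢ | A·ȳᵢ
rectangular body | 25200.00 | 90.00 | 70.00 | 2268000.00 | 1764000.00
semicircular top | 12723.45 | 90.00 | 178.20 | 1145110.52 | 2267283.03
triangular fin | 2500.00 | 196.67 | 33.33 | 491666.67 | 83333.33
hole | -5026.55 | 88.00 | 66.00 | -442336.25 | -331752.18
Σ | 35396.90 |  |  | 3462440.94 | 3782864.18
X̄ = 3462440.94 / 35396.90 = 97.82 mm
Ȳ = 3782864.18 / 35396.90 = 106.87 mm

X̄ = 97.82 mm, Ȳ = 106.87 mm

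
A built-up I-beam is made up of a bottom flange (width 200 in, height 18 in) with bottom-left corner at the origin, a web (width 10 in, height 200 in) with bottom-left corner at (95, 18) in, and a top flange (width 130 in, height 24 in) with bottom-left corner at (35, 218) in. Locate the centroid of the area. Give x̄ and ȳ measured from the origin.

x̄ = 100.00 in, ȳ = 113.07 in

Part | A | x̄ᵢ | ȳᵢ | A·x̄ᵢ | A·ȳᵢ
bottom flange | 3600.00 | 100.00 | 9.00 | 360000.00 | 32400.00
web | 2000.00 | 100.00 | 118.00 | 200000.00 | 236000.00
top flange | 3120.00 | 100.00 | 230.00 | 312000.00 | 717600.00
Σ | 8720.00 |  |  | 872000.00 | 986000.00
x̄ = 872000.00 / 8720.00 = 100.00 in
ȳ = 986000.00 / 8720.00 = 113.07 in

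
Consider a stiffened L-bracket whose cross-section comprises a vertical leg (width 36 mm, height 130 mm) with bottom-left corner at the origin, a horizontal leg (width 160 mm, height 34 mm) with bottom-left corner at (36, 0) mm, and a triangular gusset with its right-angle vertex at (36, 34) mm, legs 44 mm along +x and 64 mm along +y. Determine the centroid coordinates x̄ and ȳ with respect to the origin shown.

x̄ = 68.24 mm, ȳ = 41.17 mm

vertical leg: A = 36 × 130 = 4680.00, centroid at (18.00, 65.00).
horizontal leg: A = 160 × 34 = 5440.00, centroid at (116.00, 17.00).
gusset: A = ½·44·64 = 1408.00, centroid at (50.67, 55.33).
ΣA = 11528.00 mm², ΣAx̄ = 786618.67 mm³, ΣAȳ = 474589.33 mm³.
x̄ = 786618.67/11528.00 = 68.24 mm; ȳ = 474589.33/11528.00 = 41.17 mm.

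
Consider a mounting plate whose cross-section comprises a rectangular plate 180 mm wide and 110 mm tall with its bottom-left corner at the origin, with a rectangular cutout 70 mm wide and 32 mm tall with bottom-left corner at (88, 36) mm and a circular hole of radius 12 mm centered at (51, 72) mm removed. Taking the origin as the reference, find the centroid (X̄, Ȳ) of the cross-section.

X̄ = 86.71 mm, Ȳ = 54.94 mm

plate: A = 180 × 110 = 19800.00, centroid at (90.00, 55.00).
hole 1: A = −(70 × 32) = -2240.00, centroid at (123.00, 52.00).
hole 2: A = −π·12² = -452.39, centroid at (51.00, 72.00).
ΣA = 17107.61 mm², ΣAX̄ = 1483408.14 mm³, ΣAȲ = 939947.97 mm³.
X̄ = 1483408.14/17107.61 = 86.71 mm; Ȳ = 939947.97/17107.61 = 54.94 mm.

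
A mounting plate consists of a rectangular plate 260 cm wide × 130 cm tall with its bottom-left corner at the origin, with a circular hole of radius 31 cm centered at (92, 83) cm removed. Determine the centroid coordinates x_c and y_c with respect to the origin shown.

Part | A | x̄ᵢ | ȳᵢ | A·x̄ᵢ | A·ȳᵢ
plate | 33800.00 | 130.00 | 65.00 | 4394000.00 | 2197000.00
hole | -3019.07 | 92.00 | 83.00 | -277754.49 | -250582.85
Σ | 30780.93 |  |  | 4116245.51 | 1946417.15
x_c = 4116245.51 / 30780.93 = 133.73 cm
y_c = 1946417.15 / 30780.93 = 63.23 cm

x_c = 133.73 cm, y_c = 63.23 cm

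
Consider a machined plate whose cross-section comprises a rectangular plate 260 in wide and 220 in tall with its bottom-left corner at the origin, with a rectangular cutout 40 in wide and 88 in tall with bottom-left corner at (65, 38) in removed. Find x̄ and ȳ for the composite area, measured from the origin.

x̄ = 132.95 in, ȳ = 111.84 in

Part | A | x̄ᵢ | ȳᵢ | A·x̄ᵢ | A·ȳᵢ
plate | 57200.00 | 130.00 | 110.00 | 7436000.00 | 6292000.00
hole | -3520.00 | 85.00 | 82.00 | -299200.00 | -288640.00
Σ | 53680.00 |  |  | 7136800.00 | 6003360.00
x̄ = 7136800.00 / 53680.00 = 132.95 in
ȳ = 6003360.00 / 53680.00 = 111.84 in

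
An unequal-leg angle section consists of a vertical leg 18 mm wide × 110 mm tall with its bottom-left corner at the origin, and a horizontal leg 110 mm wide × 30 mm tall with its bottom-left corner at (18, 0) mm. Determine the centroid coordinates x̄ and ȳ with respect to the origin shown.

vertical leg: A = 18 × 110 = 1980.00, centroid at (9.00, 55.00).
horizontal leg: A = 110 × 30 = 3300.00, centroid at (73.00, 15.00).
ΣA = 5280.00 mm²
ΣAx̄ = (1980.00)(9.00) + (3300.00)(73.00) = 258720.00 mm³
ΣAȳ = (1980.00)(55.00) + (3300.00)(15.00) = 158400.00 mm³
x̄ = 258720.00 / 5280.00 = 49.00 mm
ȳ = 158400.00 / 5280.00 = 30.00 mm

x̄ = 49.00 mm, ȳ = 30.00 mm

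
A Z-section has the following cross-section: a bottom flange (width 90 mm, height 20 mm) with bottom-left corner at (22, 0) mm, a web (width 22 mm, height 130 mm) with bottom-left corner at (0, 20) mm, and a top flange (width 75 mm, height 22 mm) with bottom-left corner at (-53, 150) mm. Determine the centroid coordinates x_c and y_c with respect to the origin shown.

x_c = 20.05 mm, y_c = 83.48 mm

bottom flange: A = 90 × 20 = 1800.00, centroid at (67.00, 10.00).
web: A = 22 × 130 = 2860.00, centroid at (11.00, 85.00).
top flange: A = 75 × 22 = 1650.00, centroid at (-15.50, 161.00).
ΣA = 6310.00 mm²
ΣAx_c = (1800.00)(67.00) + (2860.00)(11.00) + (1650.00)(-15.50) = 126485.00 mm³
ΣAy_c = (1800.00)(10.00) + (2860.00)(85.00) + (1650.00)(161.00) = 526750.00 mm³
x_c = 126485.00 / 6310.00 = 20.05 mm
y_c = 526750.00 / 6310.00 = 83.48 mm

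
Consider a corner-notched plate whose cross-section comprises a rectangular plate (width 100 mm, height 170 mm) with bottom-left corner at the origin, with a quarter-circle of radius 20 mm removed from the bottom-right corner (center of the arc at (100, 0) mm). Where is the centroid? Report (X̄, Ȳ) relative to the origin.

X̄ = 49.22 mm, Ȳ = 86.44 mm

plate: A = 100 × 170 = 17000.00, centroid at (50.00, 85.00).
removed quarter-circle: A = −¼π·20² = -314.16, centroid at (91.51, 8.49).
ΣA = 16685.84 mm²
ΣAX̄ = (17000.00)(50.00) + (-314.16)(91.51) = 821250.74 mm³
ΣAȲ = (17000.00)(85.00) + (-314.16)(8.49) = 1442333.33 mm³
X̄ = 821250.74 / 16685.84 = 49.22 mm
Ȳ = 1442333.33 / 16685.84 = 86.44 mm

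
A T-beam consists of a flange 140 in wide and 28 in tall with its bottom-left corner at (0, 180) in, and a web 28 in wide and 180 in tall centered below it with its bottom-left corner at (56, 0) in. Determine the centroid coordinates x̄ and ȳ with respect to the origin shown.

x̄ = 70.00 in, ȳ = 135.50 in

web: A = 28 × 180 = 5040.00, centroid at (70.00, 90.00).
flange: A = 140 × 28 = 3920.00, centroid at (70.00, 194.00).
ΣA = 8960.00 in²
ΣAx̄ = (5040.00)(70.00) + (3920.00)(70.00) = 627200.00 in³
ΣAȳ = (5040.00)(90.00) + (3920.00)(194.00) = 1214080.00 in³
x̄ = 627200.00 / 8960.00 = 70.00 in
ȳ = 1214080.00 / 8960.00 = 135.50 in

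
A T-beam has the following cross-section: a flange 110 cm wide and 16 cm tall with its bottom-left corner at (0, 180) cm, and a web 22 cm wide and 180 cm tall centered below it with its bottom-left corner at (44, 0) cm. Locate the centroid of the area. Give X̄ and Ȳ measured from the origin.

X̄ = 55.00 cm, Ȳ = 120.15 cm

web: A = 22 × 180 = 3960.00, centroid at (55.00, 90.00).
flange: A = 110 × 16 = 1760.00, centroid at (55.00, 188.00).
ΣA = 5720.00 cm²
ΣAX̄ = (3960.00)(55.00) + (1760.00)(55.00) = 314600.00 cm³
ΣAȲ = (3960.00)(90.00) + (1760.00)(188.00) = 687280.00 cm³
X̄ = 314600.00 / 5720.00 = 55.00 cm
Ȳ = 687280.00 / 5720.00 = 120.15 cm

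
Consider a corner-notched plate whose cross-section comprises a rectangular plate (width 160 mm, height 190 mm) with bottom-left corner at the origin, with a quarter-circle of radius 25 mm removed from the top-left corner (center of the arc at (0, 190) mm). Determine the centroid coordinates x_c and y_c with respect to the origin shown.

x_c = 81.14 mm, y_c = 93.61 mm

Part | A | x̄ᵢ | ȳᵢ | A·x̄ᵢ | A·ȳᵢ
plate | 30400.00 | 80.00 | 95.00 | 2432000.00 | 2888000.00
removed quarter-circle | -490.87 | 10.61 | 179.39 | -5208.33 | -88057.70
Σ | 29909.13 |  |  | 2426791.67 | 2799942.30
x_c = 2426791.67 / 29909.13 = 81.14 mm
y_c = 2799942.30 / 29909.13 = 93.61 mm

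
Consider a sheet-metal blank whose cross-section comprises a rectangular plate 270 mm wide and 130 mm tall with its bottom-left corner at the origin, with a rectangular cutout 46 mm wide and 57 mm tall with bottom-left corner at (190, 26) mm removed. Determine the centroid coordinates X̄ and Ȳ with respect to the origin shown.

X̄ = 128.70 mm, Ȳ = 65.85 mm

plate: A = 270 × 130 = 35100.00, centroid at (135.00, 65.00).
hole: A = −(46 × 57) = -2622.00, centroid at (213.00, 54.50).
ΣA = 32478.00 mm², ΣAX̄ = 4180014.00 mm³, ΣAȲ = 2138601.00 mm³.
X̄ = 4180014.00/32478.00 = 128.70 mm; Ȳ = 2138601.00/32478.00 = 65.85 mm.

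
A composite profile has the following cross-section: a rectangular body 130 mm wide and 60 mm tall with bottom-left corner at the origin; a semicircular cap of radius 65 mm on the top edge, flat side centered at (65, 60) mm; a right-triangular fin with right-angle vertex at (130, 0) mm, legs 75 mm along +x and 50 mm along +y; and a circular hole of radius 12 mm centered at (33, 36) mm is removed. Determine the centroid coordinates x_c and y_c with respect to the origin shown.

Part | A | x̄ᵢ | ȳᵢ | A·x̄ᵢ | A·ȳᵢ
rectangular body | 7800.00 | 65.00 | 30.00 | 507000.00 | 234000.00
semicircular top | 6636.61 | 65.00 | 87.59 | 431379.94 | 581280.20
triangular fin | 1875.00 | 155.00 | 16.67 | 290625.00 | 31250.00
hole | -452.39 | 33.00 | 36.00 | -14928.85 | -16286.02
Σ | 15859.23 |  |  | 1214076.09 | 830244.19
x_c = 1214076.09 / 15859.23 = 76.55 mm
y_c = 830244.19 / 15859.23 = 52.35 mm

x_c = 76.55 mm, y_c = 52.35 mm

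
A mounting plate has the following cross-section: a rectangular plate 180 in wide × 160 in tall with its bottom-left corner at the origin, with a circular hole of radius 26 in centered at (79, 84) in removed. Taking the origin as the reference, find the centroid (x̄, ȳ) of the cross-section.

plate: A = 180 × 160 = 28800.00, centroid at (90.00, 80.00).
hole: A = −π·26² = -2123.72, centroid at (79.00, 84.00).
ΣA = 26676.28 in², ΣAx̄ = 2424226.39 in³, ΣAȳ = 2125607.80 in³.
x̄ = 2424226.39/26676.28 = 90.88 in; ȳ = 2125607.80/26676.28 = 79.68 in.

x̄ = 90.88 in, ȳ = 79.68 in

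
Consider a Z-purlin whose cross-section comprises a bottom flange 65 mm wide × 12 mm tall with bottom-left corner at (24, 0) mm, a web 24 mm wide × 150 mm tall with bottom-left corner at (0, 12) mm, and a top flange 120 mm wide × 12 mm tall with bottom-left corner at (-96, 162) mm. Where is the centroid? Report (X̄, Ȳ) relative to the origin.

Part | A | x̄ᵢ | ȳᵢ | A·x̄ᵢ | A·ȳᵢ
bottom flange | 780.00 | 56.50 | 6.00 | 44070.00 | 4680.00
web | 3600.00 | 12.00 | 87.00 | 43200.00 | 313200.00
top flange | 1440.00 | -36.00 | 168.00 | -51840.00 | 241920.00
Σ | 5820.00 |  |  | 35430.00 | 559800.00
X̄ = 35430.00 / 5820.00 = 6.09 mm
Ȳ = 559800.00 / 5820.00 = 96.19 mm

X̄ = 6.09 mm, Ȳ = 96.19 mm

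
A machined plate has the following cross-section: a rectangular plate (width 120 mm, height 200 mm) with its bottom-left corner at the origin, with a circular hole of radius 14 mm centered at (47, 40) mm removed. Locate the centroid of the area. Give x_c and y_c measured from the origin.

x_c = 60.34 mm, y_c = 101.58 mm

plate: A = 120 × 200 = 24000.00, centroid at (60.00, 100.00).
hole: A = −π·14² = -615.75, centroid at (47.00, 40.00).
ΣA = 23384.25 mm², ΣAx_c = 1411059.65 mm³, ΣAy_c = 2375369.91 mm³.
x_c = 1411059.65/23384.25 = 60.34 mm; y_c = 2375369.91/23384.25 = 101.58 mm.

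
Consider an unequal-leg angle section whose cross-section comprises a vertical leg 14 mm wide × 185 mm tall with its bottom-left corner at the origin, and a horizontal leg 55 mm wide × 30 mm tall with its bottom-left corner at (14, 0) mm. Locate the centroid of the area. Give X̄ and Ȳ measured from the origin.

vertical leg: A = 14 × 185 = 2590.00, centroid at (7.00, 92.50).
horizontal leg: A = 55 × 30 = 1650.00, centroid at (41.50, 15.00).
ΣA = 4240.00 mm², ΣAX̄ = 86605.00 mm³, ΣAȲ = 264325.00 mm³.
X̄ = 86605.00/4240.00 = 20.43 mm; Ȳ = 264325.00/4240.00 = 62.34 mm.

X̄ = 20.43 mm, Ȳ = 62.34 mm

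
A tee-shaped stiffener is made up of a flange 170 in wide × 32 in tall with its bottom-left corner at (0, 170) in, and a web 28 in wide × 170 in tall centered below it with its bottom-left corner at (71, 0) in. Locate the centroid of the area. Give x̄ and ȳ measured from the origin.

Part | A | x̄ᵢ | ȳᵢ | A·x̄ᵢ | A·ȳᵢ
web | 4760.00 | 85.00 | 85.00 | 404600.00 | 404600.00
flange | 5440.00 | 85.00 | 186.00 | 462400.00 | 1011840.00
Σ | 10200.00 |  |  | 867000.00 | 1416440.00
x̄ = 867000.00 / 10200.00 = 85.00 in
ȳ = 1416440.00 / 10200.00 = 138.87 in

x̄ = 85.00 in, ȳ = 138.87 in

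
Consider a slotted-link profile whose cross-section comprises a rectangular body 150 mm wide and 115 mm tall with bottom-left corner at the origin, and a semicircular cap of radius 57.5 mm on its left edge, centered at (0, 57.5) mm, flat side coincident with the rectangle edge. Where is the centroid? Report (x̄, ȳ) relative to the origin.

Part | A | x̄ᵢ | ȳᵢ | A·x̄ᵢ | A·ȳᵢ
rectangular body | 17250.00 | 75.00 | 57.50 | 1293750.00 | 991875.00
semicircular end | 5193.45 | -24.40 | 57.50 | -126739.58 | 298623.11
Σ | 22443.45 |  |  | 1167010.42 | 1290498.11
x̄ = 1167010.42 / 22443.45 = 52.00 mm
ȳ = 1290498.11 / 22443.45 = 57.50 mm

x̄ = 52.00 mm, ȳ = 57.50 mm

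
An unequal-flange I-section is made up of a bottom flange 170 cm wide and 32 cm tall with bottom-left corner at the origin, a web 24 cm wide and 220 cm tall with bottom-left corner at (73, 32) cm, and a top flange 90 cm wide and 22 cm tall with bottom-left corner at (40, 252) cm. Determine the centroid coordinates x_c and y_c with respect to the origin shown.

bottom flange: A = 170 × 32 = 5440.00, centroid at (85.00, 16.00).
web: A = 24 × 220 = 5280.00, centroid at (85.00, 142.00).
top flange: A = 90 × 22 = 1980.00, centroid at (85.00, 263.00).
ΣA = 12700.00 cm², ΣAx_c = 1079500.00 cm³, ΣAy_c = 1357540.00 cm³.
x_c = 1079500.00/12700.00 = 85.00 cm; y_c = 1357540.00/12700.00 = 106.89 cm.

x_c = 85.00 cm, y_c = 106.89 cm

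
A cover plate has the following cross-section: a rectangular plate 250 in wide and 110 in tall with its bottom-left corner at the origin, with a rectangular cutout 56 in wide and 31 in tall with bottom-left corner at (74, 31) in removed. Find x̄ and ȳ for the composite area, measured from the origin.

x̄ = 126.55 in, ȳ = 55.57 in

Part | A | x̄ᵢ | ȳᵢ | A·x̄ᵢ | A·ȳᵢ
plate | 27500.00 | 125.00 | 55.00 | 3437500.00 | 1512500.00
hole | -1736.00 | 102.00 | 46.50 | -177072.00 | -80724.00
Σ | 25764.00 |  |  | 3260428.00 | 1431776.00
x̄ = 3260428.00 / 25764.00 = 126.55 in
ȳ = 1431776.00 / 25764.00 = 55.57 in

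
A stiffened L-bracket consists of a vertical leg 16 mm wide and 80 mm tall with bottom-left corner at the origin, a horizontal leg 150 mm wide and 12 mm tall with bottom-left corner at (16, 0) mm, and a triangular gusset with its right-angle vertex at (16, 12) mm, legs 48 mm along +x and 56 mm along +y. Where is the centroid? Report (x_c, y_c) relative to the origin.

vertical leg: A = 16 × 80 = 1280.00, centroid at (8.00, 40.00).
horizontal leg: A = 150 × 12 = 1800.00, centroid at (91.00, 6.00).
gusset: A = ½·48·56 = 1344.00, centroid at (32.00, 30.67).
ΣA = 4424.00 mm², ΣAx_c = 217048.00 mm³, ΣAy_c = 103216.00 mm³.
x_c = 217048.00/4424.00 = 49.06 mm; y_c = 103216.00/4424.00 = 23.33 mm.

x_c = 49.06 mm, y_c = 23.33 mm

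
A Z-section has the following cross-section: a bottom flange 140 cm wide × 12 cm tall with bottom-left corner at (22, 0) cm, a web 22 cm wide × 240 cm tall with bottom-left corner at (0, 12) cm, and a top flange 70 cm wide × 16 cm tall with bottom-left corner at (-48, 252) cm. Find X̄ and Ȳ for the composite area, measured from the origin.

X̄ = 24.51 cm, Ȳ = 123.54 cm

bottom flange: A = 140 × 12 = 1680.00, centroid at (92.00, 6.00).
web: A = 22 × 240 = 5280.00, centroid at (11.00, 132.00).
top flange: A = 70 × 16 = 1120.00, centroid at (-13.00, 260.00).
ΣA = 8080.00 cm²
ΣAX̄ = (1680.00)(92.00) + (5280.00)(11.00) + (1120.00)(-13.00) = 198080.00 cm³
ΣAȲ = (1680.00)(6.00) + (5280.00)(132.00) + (1120.00)(260.00) = 998240.00 cm³
X̄ = 198080.00 / 8080.00 = 24.51 cm
Ȳ = 998240.00 / 8080.00 = 123.54 cm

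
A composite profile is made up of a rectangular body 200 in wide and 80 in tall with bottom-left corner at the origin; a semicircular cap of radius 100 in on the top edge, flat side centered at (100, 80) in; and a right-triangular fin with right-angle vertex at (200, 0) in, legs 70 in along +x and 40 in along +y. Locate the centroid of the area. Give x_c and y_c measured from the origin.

rectangular body: A = 200 × 80 = 16000.00, centroid at (100.00, 40.00).
semicircular top: A = ½π·100² = 15707.96, centroid at (100.00, 122.44).
triangular fin: A = ½·70·40 = 1400.00, centroid at (223.33, 13.33).
ΣA = 33107.96 in², ΣAx_c = 3483462.99 in³, ΣAy_c = 2581970.39 in³.
x_c = 3483462.99/33107.96 = 105.22 in; y_c = 2581970.39/33107.96 = 77.99 in.

x_c = 105.22 in, y_c = 77.99 in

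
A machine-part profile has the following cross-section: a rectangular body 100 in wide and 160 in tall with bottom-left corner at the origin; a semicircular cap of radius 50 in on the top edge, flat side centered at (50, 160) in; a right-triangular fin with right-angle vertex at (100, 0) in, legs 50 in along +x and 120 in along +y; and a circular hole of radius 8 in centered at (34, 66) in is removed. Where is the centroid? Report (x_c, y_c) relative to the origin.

x_c = 58.94 in, y_c = 92.33 in

rectangular body: A = 100 × 160 = 16000.00, centroid at (50.00, 80.00).
semicircular top: A = ½π·50² = 3926.99, centroid at (50.00, 181.22).
triangular fin: A = ½·50·120 = 3000.00, centroid at (116.67, 40.00).
hole: A = −π·8² = -201.06, centroid at (34.00, 66.00).
ΣA = 22725.93 in²
ΣAx_c = (16000.00)(50.00) + (3926.99)(50.00) + (3000.00)(116.67) + (-201.06)(34.00) = 1339513.44 in³
ΣAy_c = (16000.00)(80.00) + (3926.99)(181.22) + (3000.00)(40.00) + (-201.06)(66.00) = 2098381.78 in³
x_c = 1339513.44 / 22725.93 = 58.94 in
y_c = 2098381.78 / 22725.93 = 92.33 in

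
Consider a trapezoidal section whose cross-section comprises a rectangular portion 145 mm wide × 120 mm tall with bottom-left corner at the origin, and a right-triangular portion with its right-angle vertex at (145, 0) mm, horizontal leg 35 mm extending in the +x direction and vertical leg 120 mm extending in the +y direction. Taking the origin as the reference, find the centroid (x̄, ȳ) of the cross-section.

x̄ = 81.56 mm, ȳ = 57.85 mm

rectangular portion: A = 145 × 120 = 17400.00, centroid at (72.50, 60.00).
triangular portion: A = ½·35·120 = 2100.00, centroid at (156.67, 40.00).
ΣA = 19500.00 mm²
ΣAx̄ = (17400.00)(72.50) + (2100.00)(156.67) = 1590500.00 mm³
ΣAȳ = (17400.00)(60.00) + (2100.00)(40.00) = 1128000.00 mm³
x̄ = 1590500.00 / 19500.00 = 81.56 mm
ȳ = 1128000.00 / 19500.00 = 57.85 mm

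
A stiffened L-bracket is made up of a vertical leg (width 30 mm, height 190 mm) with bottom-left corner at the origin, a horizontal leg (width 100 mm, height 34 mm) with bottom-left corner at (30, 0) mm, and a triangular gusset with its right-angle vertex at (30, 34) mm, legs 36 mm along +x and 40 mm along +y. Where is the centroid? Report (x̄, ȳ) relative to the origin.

vertical leg: A = 30 × 190 = 5700.00, centroid at (15.00, 95.00).
horizontal leg: A = 100 × 34 = 3400.00, centroid at (80.00, 17.00).
gusset: A = ½·36·40 = 720.00, centroid at (42.00, 47.33).
ΣA = 9820.00 mm², ΣAx̄ = 387740.00 mm³, ΣAȳ = 633380.00 mm³.
x̄ = 387740.00/9820.00 = 39.48 mm; ȳ = 633380.00/9820.00 = 64.50 mm.

x̄ = 39.48 mm, ȳ = 64.50 mm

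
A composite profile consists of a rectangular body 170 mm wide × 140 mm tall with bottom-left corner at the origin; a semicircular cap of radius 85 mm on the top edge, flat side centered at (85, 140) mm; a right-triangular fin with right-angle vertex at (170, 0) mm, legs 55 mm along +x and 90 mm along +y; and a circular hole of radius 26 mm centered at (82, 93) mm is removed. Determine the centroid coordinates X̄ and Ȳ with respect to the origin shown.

rectangular body: A = 170 × 140 = 23800.00, centroid at (85.00, 70.00).
semicircular top: A = ½π·85² = 11349.00, centroid at (85.00, 176.08).
triangular fin: A = ½·55·90 = 2475.00, centroid at (188.33, 30.00).
hole: A = −π·26² = -2123.72, centroid at (82.00, 93.00).
ΣA = 35500.29 mm²
ΣAX̄ = (23800.00)(85.00) + (11349.00)(85.00) + (2475.00)(188.33) + (-2123.72)(82.00) = 3279645.53 mm³
ΣAȲ = (23800.00)(70.00) + (11349.00)(176.08) + (2475.00)(30.00) + (-2123.72)(93.00) = 3541021.50 mm³
X̄ = 3279645.53 / 35500.29 = 92.38 mm
Ȳ = 3541021.50 / 35500.29 = 99.75 mm

X̄ = 92.38 mm, Ȳ = 99.75 mm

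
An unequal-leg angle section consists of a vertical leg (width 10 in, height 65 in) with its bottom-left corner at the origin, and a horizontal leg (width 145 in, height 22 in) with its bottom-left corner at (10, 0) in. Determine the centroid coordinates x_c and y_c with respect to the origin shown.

vertical leg: A = 10 × 65 = 650.00, centroid at (5.00, 32.50).
horizontal leg: A = 145 × 22 = 3190.00, centroid at (82.50, 11.00).
ΣA = 3840.00 in², ΣAx_c = 266425.00 in³, ΣAy_c = 56215.00 in³.
x_c = 266425.00/3840.00 = 69.38 in; y_c = 56215.00/3840.00 = 14.64 in.

x_c = 69.38 in, y_c = 14.64 in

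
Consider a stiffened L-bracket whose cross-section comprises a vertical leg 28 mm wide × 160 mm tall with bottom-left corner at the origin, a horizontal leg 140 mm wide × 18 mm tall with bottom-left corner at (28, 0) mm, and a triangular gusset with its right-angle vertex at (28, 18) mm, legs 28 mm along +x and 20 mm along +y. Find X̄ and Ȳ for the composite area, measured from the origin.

X̄ = 43.97 mm, Ȳ = 53.29 mm

Part | A | x̄ᵢ | ȳᵢ | A·x̄ᵢ | A·ȳᵢ
vertical leg | 4480.00 | 14.00 | 80.00 | 62720.00 | 358400.00
horizontal leg | 2520.00 | 98.00 | 9.00 | 246960.00 | 22680.00
gusset | 280.00 | 37.33 | 24.67 | 10453.33 | 6906.67
Σ | 7280.00 |  |  | 320133.33 | 387986.67
X̄ = 320133.33 / 7280.00 = 43.97 mm
Ȳ = 387986.67 / 7280.00 = 53.29 mm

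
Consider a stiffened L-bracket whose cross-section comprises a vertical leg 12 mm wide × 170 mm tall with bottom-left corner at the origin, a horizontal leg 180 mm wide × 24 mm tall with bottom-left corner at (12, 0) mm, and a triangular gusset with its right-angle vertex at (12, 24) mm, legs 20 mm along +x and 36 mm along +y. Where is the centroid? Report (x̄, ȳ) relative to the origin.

vertical leg: A = 12 × 170 = 2040.00, centroid at (6.00, 85.00).
horizontal leg: A = 180 × 24 = 4320.00, centroid at (102.00, 12.00).
gusset: A = ½·20·36 = 360.00, centroid at (18.67, 36.00).
ΣA = 6720.00 mm²
ΣAx̄ = (2040.00)(6.00) + (4320.00)(102.00) + (360.00)(18.67) = 459600.00 mm³
ΣAȳ = (2040.00)(85.00) + (4320.00)(12.00) + (360.00)(36.00) = 238200.00 mm³
x̄ = 459600.00 / 6720.00 = 68.39 mm
ȳ = 238200.00 / 6720.00 = 35.45 mm

x̄ = 68.39 mm, ȳ = 35.45 mm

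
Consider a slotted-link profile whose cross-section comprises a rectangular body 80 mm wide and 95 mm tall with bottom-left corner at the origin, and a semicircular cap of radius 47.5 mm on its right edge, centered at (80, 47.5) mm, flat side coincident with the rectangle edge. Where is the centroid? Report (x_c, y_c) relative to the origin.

x_c = 59.13 mm, y_c = 47.50 mm

rectangular body: A = 80 × 95 = 7600.00, centroid at (40.00, 47.50).
semicircular end: A = ½π·47.5² = 3544.11, centroid at (100.16, 47.50).
ΣA = 11144.11 mm²
ΣAx_c = (7600.00)(40.00) + (3544.11)(100.16) = 658976.65 mm³
ΣAy_c = (7600.00)(47.50) + (3544.11)(47.50) = 529345.19 mm³
x_c = 658976.65 / 11144.11 = 59.13 mm
y_c = 529345.19 / 11144.11 = 47.50 mm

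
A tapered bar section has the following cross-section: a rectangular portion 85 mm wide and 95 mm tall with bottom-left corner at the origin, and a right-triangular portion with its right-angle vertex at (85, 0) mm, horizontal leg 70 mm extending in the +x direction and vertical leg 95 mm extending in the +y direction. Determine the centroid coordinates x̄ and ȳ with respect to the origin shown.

x̄ = 61.70 mm, ȳ = 42.88 mm

rectangular portion: A = 85 × 95 = 8075.00, centroid at (42.50, 47.50).
triangular portion: A = ½·70·95 = 3325.00, centroid at (108.33, 31.67).
ΣA = 11400.00 mm², ΣAx̄ = 703395.83 mm³, ΣAȳ = 488854.17 mm³.
x̄ = 703395.83/11400.00 = 61.70 mm; ȳ = 488854.17/11400.00 = 42.88 mm.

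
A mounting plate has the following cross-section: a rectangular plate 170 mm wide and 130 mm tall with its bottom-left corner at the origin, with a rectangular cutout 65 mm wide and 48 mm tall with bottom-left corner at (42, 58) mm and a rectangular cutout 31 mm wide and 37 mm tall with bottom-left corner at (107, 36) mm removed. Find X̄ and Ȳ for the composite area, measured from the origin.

plate: A = 170 × 130 = 22100.00, centroid at (85.00, 65.00).
hole 1: A = −(65 × 48) = -3120.00, centroid at (74.50, 82.00).
hole 2: A = −(31 × 37) = -1147.00, centroid at (122.50, 54.50).
ΣA = 17833.00 mm²
ΣAX̄ = (22100.00)(85.00) + (-3120.00)(74.50) + (-1147.00)(122.50) = 1505552.50 mm³
ΣAȲ = (22100.00)(65.00) + (-3120.00)(82.00) + (-1147.00)(54.50) = 1118148.50 mm³
X̄ = 1505552.50 / 17833.00 = 84.43 mm
Ȳ = 1118148.50 / 17833.00 = 62.70 mm

X̄ = 84.43 mm, Ȳ = 62.70 mm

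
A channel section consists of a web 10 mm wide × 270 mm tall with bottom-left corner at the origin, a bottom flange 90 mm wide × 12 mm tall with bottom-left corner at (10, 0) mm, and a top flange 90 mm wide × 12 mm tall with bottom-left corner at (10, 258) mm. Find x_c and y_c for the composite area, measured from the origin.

x_c = 27.22 mm, y_c = 135.00 mm

web: A = 10 × 270 = 2700.00, centroid at (5.00, 135.00).
bottom flange: A = 90 × 12 = 1080.00, centroid at (55.00, 6.00).
top flange: A = 90 × 12 = 1080.00, centroid at (55.00, 264.00).
ΣA = 4860.00 mm²
ΣAx_c = (2700.00)(5.00) + (1080.00)(55.00) + (1080.00)(55.00) = 132300.00 mm³
ΣAy_c = (2700.00)(135.00) + (1080.00)(6.00) + (1080.00)(264.00) = 656100.00 mm³
x_c = 132300.00 / 4860.00 = 27.22 mm
y_c = 656100.00 / 4860.00 = 135.00 mm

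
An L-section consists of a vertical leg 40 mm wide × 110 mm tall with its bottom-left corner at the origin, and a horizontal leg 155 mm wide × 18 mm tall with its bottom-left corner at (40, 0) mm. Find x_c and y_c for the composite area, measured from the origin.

Part | A | x̄ᵢ | ȳᵢ | A·x̄ᵢ | A·ȳᵢ
vertical leg | 4400.00 | 20.00 | 55.00 | 88000.00 | 242000.00
horizontal leg | 2790.00 | 117.50 | 9.00 | 327825.00 | 25110.00
Σ | 7190.00 |  |  | 415825.00 | 267110.00
x_c = 415825.00 / 7190.00 = 57.83 mm
y_c = 267110.00 / 7190.00 = 37.15 mm

x_c = 57.83 mm, y_c = 37.15 mm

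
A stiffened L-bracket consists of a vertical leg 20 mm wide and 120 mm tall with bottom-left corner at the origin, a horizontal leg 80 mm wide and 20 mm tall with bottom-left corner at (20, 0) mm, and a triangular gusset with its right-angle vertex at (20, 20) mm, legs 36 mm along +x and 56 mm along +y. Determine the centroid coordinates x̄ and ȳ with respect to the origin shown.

x̄ = 30.40 mm, ȳ = 39.73 mm

vertical leg: A = 20 × 120 = 2400.00, centroid at (10.00, 60.00).
horizontal leg: A = 80 × 20 = 1600.00, centroid at (60.00, 10.00).
gusset: A = ½·36·56 = 1008.00, centroid at (32.00, 38.67).
ΣA = 5008.00 mm², ΣAx̄ = 152256.00 mm³, ΣAȳ = 198976.00 mm³.
x̄ = 152256.00/5008.00 = 30.40 mm; ȳ = 198976.00/5008.00 = 39.73 mm.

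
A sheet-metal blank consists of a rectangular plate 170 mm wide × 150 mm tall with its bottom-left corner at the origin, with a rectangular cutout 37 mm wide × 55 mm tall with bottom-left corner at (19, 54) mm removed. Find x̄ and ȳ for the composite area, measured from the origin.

plate: A = 170 × 150 = 25500.00, centroid at (85.00, 75.00).
hole: A = −(37 × 55) = -2035.00, centroid at (37.50, 81.50).
ΣA = 23465.00 mm²
ΣAx̄ = (25500.00)(85.00) + (-2035.00)(37.50) = 2091187.50 mm³
ΣAȳ = (25500.00)(75.00) + (-2035.00)(81.50) = 1746647.50 mm³
x̄ = 2091187.50 / 23465.00 = 89.12 mm
ȳ = 1746647.50 / 23465.00 = 74.44 mm

x̄ = 89.12 mm, ȳ = 74.44 mm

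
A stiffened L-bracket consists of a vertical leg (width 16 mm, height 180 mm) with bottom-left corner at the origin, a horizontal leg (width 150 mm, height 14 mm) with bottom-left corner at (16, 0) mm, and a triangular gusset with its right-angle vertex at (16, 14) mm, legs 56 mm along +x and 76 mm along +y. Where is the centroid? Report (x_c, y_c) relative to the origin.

Part | A | x̄ᵢ | ȳᵢ | A·x̄ᵢ | A·ȳᵢ
vertical leg | 2880.00 | 8.00 | 90.00 | 23040.00 | 259200.00
horizontal leg | 2100.00 | 91.00 | 7.00 | 191100.00 | 14700.00
gusset | 2128.00 | 34.67 | 39.33 | 73770.67 | 83701.33
Σ | 7108.00 |  |  | 287910.67 | 357601.33
x_c = 287910.67 / 7108.00 = 40.51 mm
y_c = 357601.33 / 7108.00 = 50.31 mm

x_c = 40.51 mm, y_c = 50.31 mm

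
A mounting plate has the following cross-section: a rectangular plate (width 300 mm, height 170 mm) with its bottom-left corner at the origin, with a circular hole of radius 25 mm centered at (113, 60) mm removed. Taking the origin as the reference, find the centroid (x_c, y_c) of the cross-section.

x_c = 151.48 mm, y_c = 86.00 mm

plate: A = 300 × 170 = 51000.00, centroid at (150.00, 85.00).
hole: A = −π·25² = -1963.50, centroid at (113.00, 60.00).
ΣA = 49036.50 mm², ΣAx_c = 7428125.02 mm³, ΣAy_c = 4217190.28 mm³.
x_c = 7428125.02/49036.50 = 151.48 mm; y_c = 4217190.28/49036.50 = 86.00 mm.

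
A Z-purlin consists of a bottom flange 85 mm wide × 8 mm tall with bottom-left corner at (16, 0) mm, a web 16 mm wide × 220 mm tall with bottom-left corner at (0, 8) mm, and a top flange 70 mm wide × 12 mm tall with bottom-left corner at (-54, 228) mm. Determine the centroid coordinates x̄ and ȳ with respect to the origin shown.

x̄ = 10.31 mm, ȳ = 121.95 mm

Part | A | x̄ᵢ | ȳᵢ | A·x̄ᵢ | A·ȳᵢ
bottom flange | 680.00 | 58.50 | 4.00 | 39780.00 | 2720.00
web | 3520.00 | 8.00 | 118.00 | 28160.00 | 415360.00
top flange | 840.00 | -19.00 | 234.00 | -15960.00 | 196560.00
Σ | 5040.00 |  |  | 51980.00 | 614640.00
x̄ = 51980.00 / 5040.00 = 10.31 mm
ȳ = 614640.00 / 5040.00 = 121.95 mm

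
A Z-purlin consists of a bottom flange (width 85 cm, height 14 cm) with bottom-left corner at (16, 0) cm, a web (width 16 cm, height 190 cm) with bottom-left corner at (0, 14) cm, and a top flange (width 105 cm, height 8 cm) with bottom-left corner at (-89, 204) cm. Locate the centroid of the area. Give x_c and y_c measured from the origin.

x_c = 12.48 cm, y_c = 101.46 cm

bottom flange: A = 85 × 14 = 1190.00, centroid at (58.50, 7.00).
web: A = 16 × 190 = 3040.00, centroid at (8.00, 109.00).
top flange: A = 105 × 8 = 840.00, centroid at (-36.50, 208.00).
ΣA = 5070.00 cm²
ΣAx_c = (1190.00)(58.50) + (3040.00)(8.00) + (840.00)(-36.50) = 63275.00 cm³
ΣAy_c = (1190.00)(7.00) + (3040.00)(109.00) + (840.00)(208.00) = 514410.00 cm³
x_c = 63275.00 / 5070.00 = 12.48 cm
y_c = 514410.00 / 5070.00 = 101.46 cm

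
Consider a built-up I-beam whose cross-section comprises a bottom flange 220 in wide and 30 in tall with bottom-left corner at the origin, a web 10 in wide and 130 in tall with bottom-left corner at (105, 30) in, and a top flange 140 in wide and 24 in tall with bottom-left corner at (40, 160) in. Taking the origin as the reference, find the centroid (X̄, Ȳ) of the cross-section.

X̄ = 110.00 in, Ȳ = 71.09 in

bottom flange: A = 220 × 30 = 6600.00, centroid at (110.00, 15.00).
web: A = 10 × 130 = 1300.00, centroid at (110.00, 95.00).
top flange: A = 140 × 24 = 3360.00, centroid at (110.00, 172.00).
ΣA = 11260.00 in²
ΣAX̄ = (6600.00)(110.00) + (1300.00)(110.00) + (3360.00)(110.00) = 1238600.00 in³
ΣAȲ = (6600.00)(15.00) + (1300.00)(95.00) + (3360.00)(172.00) = 800420.00 in³
X̄ = 1238600.00 / 11260.00 = 110.00 in
Ȳ = 800420.00 / 11260.00 = 71.09 in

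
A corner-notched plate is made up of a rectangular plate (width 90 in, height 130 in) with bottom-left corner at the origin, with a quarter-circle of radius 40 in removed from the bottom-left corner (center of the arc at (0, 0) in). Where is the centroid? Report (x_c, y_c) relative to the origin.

plate: A = 90 × 130 = 11700.00, centroid at (45.00, 65.00).
removed quarter-circle: A = −¼π·40² = -1256.64, centroid at (16.98, 16.98).
ΣA = 10443.36 in², ΣAx_c = 505166.67 in³, ΣAy_c = 739166.67 in³.
x_c = 505166.67/10443.36 = 48.37 in; y_c = 739166.67/10443.36 = 70.78 in.

x_c = 48.37 in, y_c = 70.78 in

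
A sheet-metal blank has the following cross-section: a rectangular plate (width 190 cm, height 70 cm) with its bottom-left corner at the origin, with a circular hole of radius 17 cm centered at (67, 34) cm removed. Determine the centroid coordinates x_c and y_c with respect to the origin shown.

x_c = 97.05 cm, y_c = 35.07 cm

plate: A = 190 × 70 = 13300.00, centroid at (95.00, 35.00).
hole: A = −π·17² = -907.92, centroid at (67.00, 34.00).
ΣA = 12392.08 cm², ΣAx_c = 1202669.34 cm³, ΣAy_c = 434630.71 cm³.
x_c = 1202669.34/12392.08 = 97.05 cm; y_c = 434630.71/12392.08 = 35.07 cm.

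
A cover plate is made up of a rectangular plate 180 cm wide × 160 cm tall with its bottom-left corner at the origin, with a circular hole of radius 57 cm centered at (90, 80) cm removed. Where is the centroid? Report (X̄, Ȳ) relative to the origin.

X̄ = 90.00 cm, Ȳ = 80.00 cm

plate: A = 180 × 160 = 28800.00, centroid at (90.00, 80.00).
hole: A = −π·57² = -10207.03, centroid at (90.00, 80.00).
ΣA = 18592.97 cm²
ΣAX̄ = (28800.00)(90.00) + (-10207.03)(90.00) = 1673366.89 cm³
ΣAȲ = (28800.00)(80.00) + (-10207.03)(80.00) = 1487437.24 cm³
X̄ = 1673366.89 / 18592.97 = 90.00 cm
Ȳ = 1487437.24 / 18592.97 = 80.00 cm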